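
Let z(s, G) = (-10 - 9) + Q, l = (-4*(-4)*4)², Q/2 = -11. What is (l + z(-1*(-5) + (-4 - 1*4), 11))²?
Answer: 16443025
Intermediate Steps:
Q = -22 (Q = 2*(-11) = -22)
l = 4096 (l = (16*4)² = 64² = 4096)
z(s, G) = -41 (z(s, G) = (-10 - 9) - 22 = -19 - 22 = -41)
(l + z(-1*(-5) + (-4 - 1*4), 11))² = (4096 - 41)² = 4055² = 16443025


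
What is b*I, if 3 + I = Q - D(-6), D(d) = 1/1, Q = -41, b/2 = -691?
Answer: 62190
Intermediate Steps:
b = -1382 (b = 2*(-691) = -1382)
D(d) = 1
I = -45 (I = -3 + (-41 - 1*1) = -3 + (-41 - 1) = -3 - 42 = -45)
b*I = -1382*(-45) = 62190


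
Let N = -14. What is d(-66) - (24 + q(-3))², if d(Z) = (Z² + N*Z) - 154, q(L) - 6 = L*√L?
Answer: 4253 + 180*I*√3 ≈ 4253.0 + 311.77*I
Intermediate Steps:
q(L) = 6 + L^(3/2) (q(L) = 6 + L*√L = 6 + L^(3/2))
d(Z) = -154 + Z² - 14*Z (d(Z) = (Z² - 14*Z) - 154 = -154 + Z² - 14*Z)
d(-66) - (24 + q(-3))² = (-154 + (-66)² - 14*(-66)) - (24 + (6 + (-3)^(3/2)))² = (-154 + 4356 + 924) - (24 + (6 - 3*I*√3))² = 5126 - (30 - 3*I*√3)²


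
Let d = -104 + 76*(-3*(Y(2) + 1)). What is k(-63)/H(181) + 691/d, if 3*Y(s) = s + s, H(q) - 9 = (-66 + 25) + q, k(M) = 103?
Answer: -37451/94764 ≈ -0.39520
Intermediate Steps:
H(q) = -32 + q (H(q) = 9 + ((-66 + 25) + q) = 9 + (-41 + q) = -32 + q)
Y(s) = 2*s/3 (Y(s) = (s + s)/3 = (2*s)/3 = 2*s/3)
d = -636 (d = -104 + 76*(-3*((2/3)*2 + 1)) = -104 + 76*(-3*(4/3 + 1)) = -104 + 76*(-3*7/3) = -104 + 76*(-7) = -104 - 532 = -636)
k(-63)/H(181) + 691/d = 103/(-32 + 181) + 691/(-636) = 103/149 + 691*(-1/636) = 103*(1/149) - 691/636 = 103/149 - 691/636 = -37451/94764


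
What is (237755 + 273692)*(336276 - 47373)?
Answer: 147758572641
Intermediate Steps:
(237755 + 273692)*(336276 - 47373) = 511447*288903 = 147758572641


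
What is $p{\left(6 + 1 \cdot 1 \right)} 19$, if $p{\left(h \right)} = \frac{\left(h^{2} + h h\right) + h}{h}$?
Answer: $285$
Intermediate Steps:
$p{\left(h \right)} = \frac{h + 2 h^{2}}{h}$ ($p{\left(h \right)} = \frac{\left(h^{2} + h^{2}\right) + h}{h} = \frac{2 h^{2} + h}{h} = \frac{h + 2 h^{2}}{h}$)
$p{\left(6 + 1 \cdot 1 \right)} 19 = \left(1 + 2 \left(6 + 1 \cdot 1\right)\right) 19 = \left(1 + 2 \left(6 + 1\right)\right) 19 = \left(1 + 2 \cdot 7\right) 19 = \left(1 + 14\right) 19 = 15 \cdot 19 = 285$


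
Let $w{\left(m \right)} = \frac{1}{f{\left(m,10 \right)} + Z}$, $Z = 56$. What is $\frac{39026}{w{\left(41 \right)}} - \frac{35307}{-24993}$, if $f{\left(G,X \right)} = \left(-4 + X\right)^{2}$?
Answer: $\frac{9970522507}{2777} \approx 3.5904 \cdot 10^{6}$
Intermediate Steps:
$w{\left(m \right)} = \frac{1}{92}$ ($w{\left(m \right)} = \frac{1}{\left(-4 + 10\right)^{2} + 56} = \frac{1}{6^{2} + 56} = \frac{1}{36 + 56} = \frac{1}{92}$)
$\frac{39026}{w{\left(41 \right)}} - \frac{35307}{-24993} = 39026 \frac{1}{\frac{1}{92}} - \frac{35307}{-24993} = 39026 \cdot 92 - - \frac{3923}{2777} = 3590392 + \frac{3923}{2777} = \frac{9970522507}{2777}$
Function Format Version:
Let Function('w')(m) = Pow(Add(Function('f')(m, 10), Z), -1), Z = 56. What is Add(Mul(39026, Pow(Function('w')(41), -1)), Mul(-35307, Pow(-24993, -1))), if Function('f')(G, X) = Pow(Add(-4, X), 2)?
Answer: Rational(9970522507, 2777) ≈ 3.5904e+6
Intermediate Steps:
Function('w')(m) = Rational(1, 92) (Function('w')(m) = Pow(Add(Pow(Add(-4, 10), 2), 56), -1) = Pow(Add(Pow(6, 2), 56), -1) = Pow(Add(36, 56), -1) = Pow(92, -1) = Rational(1, 92))
Add(Mul(39026, Pow(Function('w')(41), -1)), Mul(-35307, Pow(-24993, -1))) = Add(Mul(39026, Pow(Rational(1, 92), -1)), Mul(-35307, Pow(-24993, -1))) = Add(Mul(39026, 92), Mul(-35307, Rational(-1, 24993))) = Add(3590392, Rational(3923, 2777)) = Rational(9970522507, 2777)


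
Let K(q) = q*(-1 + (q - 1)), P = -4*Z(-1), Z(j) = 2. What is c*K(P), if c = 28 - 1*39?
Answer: -880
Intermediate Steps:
P = -8 (P = -4*2 = -8)
K(q) = q*(-2 + q) (K(q) = q*(-1 + (-1 + q)) = q*(-2 + q))
c = -11 (c = 28 - 39 = -11)
c*K(P) = -(-88)*(-2 - 8) = -(-88)*(-10) = -11*80 = -880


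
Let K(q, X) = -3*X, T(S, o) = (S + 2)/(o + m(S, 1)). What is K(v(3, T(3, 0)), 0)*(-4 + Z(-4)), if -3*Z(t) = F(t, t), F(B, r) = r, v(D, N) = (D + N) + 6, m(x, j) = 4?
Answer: 0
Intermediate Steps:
T(S, o) = (2 + S)/(4 + o) (T(S, o) = (S + 2)/(o + 4) = (2 + S)/(4 + o))
v(D, N) = 6 + D + N
Z(t) = -t/3
K(v(3, T(3, 0)), 0)*(-4 + Z(-4)) = (-3*0)*(-4 - ⅓*(-4)) = 0*(-4 + 4/3) = 0*(-8/3) = 0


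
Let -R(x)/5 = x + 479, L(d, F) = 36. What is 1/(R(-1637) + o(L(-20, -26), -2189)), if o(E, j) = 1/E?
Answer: 36/208441 ≈ 0.00017271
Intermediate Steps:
R(x) = -2395 - 5*x (R(x) = -5*(x + 479) = -5*(479 + x) = -2395 - 5*x)
1/(R(-1637) + o(L(-20, -26), -2189)) = 1/((-2395 - 5*(-1637)) + 1/36) = 1/((-2395 + 8185) + 1/36) = 1/(5790 + 1/36) = 1/(208441/36) = 36/208441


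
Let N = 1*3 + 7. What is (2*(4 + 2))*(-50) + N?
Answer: -590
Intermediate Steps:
N = 10 (N = 3 + 7 = 10)
(2*(4 + 2))*(-50) + N = (2*(4 + 2))*(-50) + 10 = (2*6)*(-50) + 10 = 12*(-50) + 10 = -600 + 10 = -590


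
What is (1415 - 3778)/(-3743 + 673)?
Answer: 2363/3070 ≈ 0.76971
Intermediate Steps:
(1415 - 3778)/(-3743 + 673) = -2363/(-3070) = -2363*(-1/3070) = 2363/3070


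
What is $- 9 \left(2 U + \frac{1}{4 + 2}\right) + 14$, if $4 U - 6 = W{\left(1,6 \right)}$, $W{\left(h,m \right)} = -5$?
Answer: $8$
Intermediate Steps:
$U = \frac{1}{4}$ ($U = \frac{3}{2} + \frac{1}{4} \left(-5\right) = \frac{3}{2} - \frac{5}{4} = \frac{1}{4} \approx 0.25$)
$- 9 \left(2 U + \frac{1}{4 + 2}\right) + 14 = - 9 \left(2 \cdot \frac{1}{4} + \frac{1}{4 + 2}\right) + 14 = - 9 \left(\frac{1}{2} + \frac{1}{6}\right) + 14 = \left(-9\right) \frac{2}{3} + 14 = -6 + 14 = 8$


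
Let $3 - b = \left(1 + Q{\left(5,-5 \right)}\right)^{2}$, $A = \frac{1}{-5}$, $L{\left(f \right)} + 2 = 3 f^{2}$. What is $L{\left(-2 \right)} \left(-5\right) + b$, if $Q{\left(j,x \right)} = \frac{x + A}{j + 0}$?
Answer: $- \frac{29376}{625} \approx -47.002$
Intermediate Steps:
$L{\left(f \right)} = -2 + 3 f^{2}$
$A = - \frac{1}{5} \approx -0.2$
$Q{\left(j,x \right)} = \frac{- \frac{1}{5} + x}{j}$ ($Q{\left(j,x \right)} = \frac{x - \frac{1}{5}}{j + 0} = \frac{- \frac{1}{5} + x}{j}$)
$b = \frac{1874}{625}$ ($b = 3 - \left(1 + \frac{- \frac{1}{5} - 5}{5}\right)^{2} = 3 - \left(1 + \frac{1}{5} \left(- \frac{26}{5}\right)\right)^{2} = 3 - \left(1 - \frac{26}{25}\right)^{2} = 3 - \left(- \frac{1}{25}\right)^{2} = 3 - \frac{1}{625} = \frac{1874}{625} \approx 2.9984$)
$L{\left(-2 \right)} \left(-5\right) + b = \left(-2 + 3 \left(-2\right)^{2}\right) \left(-5\right) + \frac{1874}{625} = \left(-2 + 3 \cdot 4\right) \left(-5\right) + \frac{1874}{625} = \left(-2 + 12\right) \left(-5\right) + \frac{1874}{625} = 10 \left(-5\right) + \frac{1874}{625} = -50 + \frac{1874}{625} = - \frac{29376}{625}$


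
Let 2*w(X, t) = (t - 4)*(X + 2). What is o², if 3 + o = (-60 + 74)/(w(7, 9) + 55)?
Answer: 190969/24025 ≈ 7.9488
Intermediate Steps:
w(X, t) = (-4 + t)*(2 + X)/2 (w(X, t) = ((t - 4)*(X + 2))/2 = ((-4 + t)*(2 + X))/2 = (-4 + t)*(2 + X)/2)
o = -437/155 (o = -3 + (-60 + 74)/((-4 + 9 - 2*7 + (½)*7*9) + 55) = -3 + 14/((-4 + 9 - 14 + 63/2) + 55) = -3 + 14/(45/2 + 55) = -3 + 14/(155/2) = -3 + 14*(2/155) = -3 + 28/155 = -437/155 ≈ -2.8194)
o² = (-437/155)² = 190969/24025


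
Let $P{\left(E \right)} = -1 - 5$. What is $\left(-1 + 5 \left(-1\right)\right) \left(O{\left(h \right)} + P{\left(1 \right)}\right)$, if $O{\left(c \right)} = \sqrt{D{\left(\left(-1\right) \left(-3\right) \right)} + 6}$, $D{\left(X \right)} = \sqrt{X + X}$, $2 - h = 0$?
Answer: $36 - 6 \sqrt{6 + \sqrt{6}} \approx 18.559$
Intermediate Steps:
$P{\left(E \right)} = -6$
$h = 2$ ($h = 2 - 0 = 2 + 0 = 2$)
$D{\left(X \right)} = \sqrt{2} \sqrt{X}$ ($D{\left(X \right)} = \sqrt{2 X} = \sqrt{2} \sqrt{X}$)
$O{\left(c \right)} = \sqrt{6 + \sqrt{6}}$ ($O{\left(c \right)} = \sqrt{\sqrt{2} \sqrt{\left(-1\right) \left(-3\right)} + 6} = \sqrt{\sqrt{2} \sqrt{3} + 6} = \sqrt{\sqrt{6} + 6} = \sqrt{6 + \sqrt{6}}$)
$\left(-1 + 5 \left(-1\right)\right) \left(O{\left(h \right)} + P{\left(1 \right)}\right) = \left(-1 + 5 \left(-1\right)\right) \left(\sqrt{6 + \sqrt{6}} - 6\right) = \left(-1 - 5\right) \left(-6 + \sqrt{6 + \sqrt{6}}\right) = - 6 \left(-6 + \sqrt{6 + \sqrt{6}}\right) = 36 - 6 \sqrt{6 + \sqrt{6}}$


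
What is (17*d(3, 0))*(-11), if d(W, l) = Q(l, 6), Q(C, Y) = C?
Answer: 0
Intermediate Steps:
d(W, l) = l
(17*d(3, 0))*(-11) = (17*0)*(-11) = 0*(-11) = 0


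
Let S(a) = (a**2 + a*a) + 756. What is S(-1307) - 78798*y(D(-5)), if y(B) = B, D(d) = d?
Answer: 3811244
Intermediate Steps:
S(a) = 756 + 2*a**2 (S(a) = (a**2 + a**2) + 756 = 2*a**2 + 756 = 756 + 2*a**2)
S(-1307) - 78798*y(D(-5)) = (756 + 2*(-1307)**2) - 78798*(-5) = (756 + 2*1708249) + 393990 = (756 + 3416498) + 393990 = 3417254 + 393990 = 3811244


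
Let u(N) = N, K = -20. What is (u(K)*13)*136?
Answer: -35360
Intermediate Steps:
(u(K)*13)*136 = -20*13*136 = -260*136 = -35360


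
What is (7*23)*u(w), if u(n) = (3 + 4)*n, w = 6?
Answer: 6762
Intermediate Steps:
u(n) = 7*n
(7*23)*u(w) = (7*23)*(7*6) = 161*42 = 6762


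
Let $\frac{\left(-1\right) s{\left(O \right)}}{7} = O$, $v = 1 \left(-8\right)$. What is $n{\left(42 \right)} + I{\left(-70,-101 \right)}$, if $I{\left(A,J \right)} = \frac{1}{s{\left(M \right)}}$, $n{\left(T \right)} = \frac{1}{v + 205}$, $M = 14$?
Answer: $- \frac{99}{19306} \approx -0.0051279$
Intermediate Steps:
$v = -8$
$s{\left(O \right)} = - 7 O$
$n{\left(T \right)} = \frac{1}{197}$ ($n{\left(T \right)} = \frac{1}{-8 + 205} = \frac{1}{197}$)
$I{\left(A,J \right)} = - \frac{1}{98}$ ($I{\left(A,J \right)} = \frac{1}{\left(-7\right) 14} = \frac{1}{-98} = - \frac{1}{98}$)
$n{\left(42 \right)} + I{\left(-70,-101 \right)} = \frac{1}{197} - \frac{1}{98} = - \frac{99}{19306}$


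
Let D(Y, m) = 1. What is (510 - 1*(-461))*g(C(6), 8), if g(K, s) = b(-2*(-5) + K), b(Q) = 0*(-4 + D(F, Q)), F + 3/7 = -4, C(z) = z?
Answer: 0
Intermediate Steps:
F = -31/7 (F = -3/7 - 4 = -31/7 ≈ -4.4286)
b(Q) = 0 (b(Q) = 0*(-4 + 1) = 0*(-3) = 0)
g(K, s) = 0
(510 - 1*(-461))*g(C(6), 8) = (510 - 1*(-461))*0 = (510 + 461)*0 = 971*0 = 0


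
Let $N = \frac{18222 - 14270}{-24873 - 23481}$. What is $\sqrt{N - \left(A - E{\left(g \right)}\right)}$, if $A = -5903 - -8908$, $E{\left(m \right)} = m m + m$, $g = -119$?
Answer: $\frac{\sqrt{6451380356421}}{24177} \approx 105.06$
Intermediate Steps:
$E{\left(m \right)} = m + m^{2}$ ($E{\left(m \right)} = m^{2} + m = m + m^{2}$)
$A = 3005$ ($A = -5903 + 8908 = 3005$)
$N = - \frac{1976}{24177}$ ($N = \frac{3952}{-48354} = 3952 \left(- \frac{1}{48354}\right) = - \frac{1976}{24177} \approx -0.081731$)
$\sqrt{N - \left(A - E{\left(g \right)}\right)} = \sqrt{- \frac{1976}{24177} - \left(3005 + 119 \left(1 - 119\right)\right)} = \sqrt{- \frac{1976}{24177} - -11037} = \sqrt{- \frac{1976}{24177} + \left(14042 - 3005\right)} = \sqrt{- \frac{1976}{24177} + 11037} = \sqrt{\frac{266839573}{24177}} = \frac{\sqrt{6451380356421}}{24177}$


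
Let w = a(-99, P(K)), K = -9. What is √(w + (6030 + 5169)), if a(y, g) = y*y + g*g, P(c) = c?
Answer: √21081 ≈ 145.19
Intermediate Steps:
a(y, g) = g² + y² (a(y, g) = y² + g² = g² + y²)
w = 9882 (w = (-9)² + (-99)² = 81 + 9801 = 9882)
√(w + (6030 + 5169)) = √(9882 + (6030 + 5169)) = √(9882 + 11199) = √21081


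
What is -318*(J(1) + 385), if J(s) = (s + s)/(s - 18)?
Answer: -2080674/17 ≈ -1.2239e+5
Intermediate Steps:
J(s) = 2*s/(-18 + s) (J(s) = (2*s)/(-18 + s) = 2*s/(-18 + s))
-318*(J(1) + 385) = -318*(2*1/(-18 + 1) + 385) = -318*(2*1/(-17) + 385) = -318*(2*1*(-1/17) + 385) = -318*(-2/17 + 385) = -318*6543/17 = -2080674/17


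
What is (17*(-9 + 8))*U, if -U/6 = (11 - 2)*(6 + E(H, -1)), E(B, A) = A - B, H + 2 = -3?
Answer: 9180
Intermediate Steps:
H = -5 (H = -2 - 3 = -5)
U = -540 (U = -6*(11 - 2)*(6 + (-1 - 1*(-5))) = -54*(6 + (-1 + 5)) = -54*(6 + 4) = -54*10 = -6*90 = -540)
(17*(-9 + 8))*U = (17*(-9 + 8))*(-540) = (17*(-1))*(-540) = -17*(-540) = 9180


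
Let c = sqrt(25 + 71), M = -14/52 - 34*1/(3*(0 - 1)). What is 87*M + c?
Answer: 25027/26 + 4*sqrt(6) ≈ 972.38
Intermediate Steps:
M = 863/78 (M = -14*1/52 - 34/(3*(-1)) = -7/26 - 34/(-3) = -7/26 - 34*(-1/3) = -7/26 + 34/3 = 863/78 ≈ 11.064)
c = 4*sqrt(6) (c = sqrt(96) = 4*sqrt(6) ≈ 9.7980)
87*M + c = 87*(863/78) + 4*sqrt(6) = 25027/26 + 4*sqrt(6)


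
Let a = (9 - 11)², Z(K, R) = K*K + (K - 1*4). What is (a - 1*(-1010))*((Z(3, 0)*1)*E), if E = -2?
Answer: -16224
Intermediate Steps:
Z(K, R) = -4 + K + K² (Z(K, R) = K² + (K - 4) = K² + (-4 + K) = -4 + K + K²)
a = 4 (a = (-2)² = 4)
(a - 1*(-1010))*((Z(3, 0)*1)*E) = (4 - 1*(-1010))*(((-4 + 3 + 3²)*1)*(-2)) = (4 + 1010)*(((-4 + 3 + 9)*1)*(-2)) = 1014*((8*1)*(-2)) = 1014*(8*(-2)) = 1014*(-16) = -16224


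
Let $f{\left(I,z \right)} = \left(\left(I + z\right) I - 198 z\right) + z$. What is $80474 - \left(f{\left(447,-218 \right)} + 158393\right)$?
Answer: $-223228$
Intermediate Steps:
$f{\left(I,z \right)} = - 197 z + I \left(I + z\right)$ ($f{\left(I,z \right)} = \left(I \left(I + z\right) - 198 z\right) + z = \left(- 198 z + I \left(I + z\right)\right) + z = - 197 z + I \left(I + z\right)$)
$80474 - \left(f{\left(447,-218 \right)} + 158393\right) = 80474 - \left(\left(447^{2} - -42946 + 447 \left(-218\right)\right) + 158393\right) = 80474 - \left(\left(199809 + 42946 - 97446\right) + 158393\right) = 80474 - \left(145309 + 158393\right) = 80474 - 303702 = -223228$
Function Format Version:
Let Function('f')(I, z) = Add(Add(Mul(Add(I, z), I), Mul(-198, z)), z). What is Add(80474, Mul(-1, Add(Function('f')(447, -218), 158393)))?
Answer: -223228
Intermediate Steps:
Function('f')(I, z) = Add(Mul(-197, z), Mul(I, Add(I, z))) (Function('f')(I, z) = Add(Add(Mul(I, Add(I, z)), Mul(-198, z)), z) = Add(Add(Mul(-198, z), Mul(I, Add(I, z))), z) = Add(Mul(-197, z), Mul(I, Add(I, z))))
Add(80474, Mul(-1, Add(Function('f')(447, -218), 158393))) = Add(80474, Mul(-1, Add(Add(Pow(447, 2), Mul(-197, -218), Mul(447, -218)), 158393))) = Add(80474, Mul(-1, Add(Add(199809, 42946, -97446), 158393))) = Add(80474, Mul(-1, Add(145309, 158393))) = Add(80474, Mul(-1, 303702)) = Add(80474, -303702) = -223228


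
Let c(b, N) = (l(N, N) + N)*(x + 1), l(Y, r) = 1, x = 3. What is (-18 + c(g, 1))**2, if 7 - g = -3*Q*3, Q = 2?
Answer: 100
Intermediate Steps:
g = 25 (g = 7 - (-3*2)*3 = 7 - (-6)*3 = 7 - 1*(-18) = 7 + 18 = 25)
c(b, N) = 4 + 4*N (c(b, N) = (1 + N)*(3 + 1) = (1 + N)*4 = 4 + 4*N)
(-18 + c(g, 1))**2 = (-18 + (4 + 4*1))**2 = (-18 + (4 + 4))**2 = (-18 + 8)**2 = (-10)**2 = 100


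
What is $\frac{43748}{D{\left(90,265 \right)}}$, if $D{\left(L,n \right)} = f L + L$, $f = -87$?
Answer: $- \frac{10937}{1935} \approx -5.6522$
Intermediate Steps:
$D{\left(L,n \right)} = - 86 L$ ($D{\left(L,n \right)} = - 87 L + L = - 86 L$)
$\frac{43748}{D{\left(90,265 \right)}} = \frac{43748}{\left(-86\right) 90} = \frac{43748}{-7740} = 43748 \left(- \frac{1}{7740}\right) = - \frac{10937}{1935}$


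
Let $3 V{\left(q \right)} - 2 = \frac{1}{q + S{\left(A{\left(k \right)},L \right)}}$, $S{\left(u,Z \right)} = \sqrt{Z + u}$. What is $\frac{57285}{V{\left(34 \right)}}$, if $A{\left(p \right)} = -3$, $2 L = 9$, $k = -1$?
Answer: $\frac{26843751}{317} + \frac{11457 \sqrt{6}}{634} \approx 84725.0$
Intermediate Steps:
$L = \frac{9}{2}$ ($L = \frac{1}{2} \cdot 9 = \frac{9}{2} \approx 4.5$)
$V{\left(q \right)} = \frac{2}{3} + \frac{1}{3 \left(q + \frac{\sqrt{6}}{2}\right)}$ ($V{\left(q \right)} = \frac{2}{3} + \frac{1}{3 \left(q + \sqrt{\frac{9}{2} - 3}\right)} = \frac{2}{3} + \frac{1}{3 \left(q + \sqrt{\frac{3}{2}}\right)} = \frac{2}{3} + \frac{1}{3 \left(q + \frac{\sqrt{6}}{2}\right)}$)
$\frac{57285}{V{\left(34 \right)}} = \frac{57285}{\frac{2}{3} \frac{1}{\sqrt{6} + 2 \cdot 34} \left(1 + \sqrt{6} + 2 \cdot 34\right)} = \frac{57285}{\frac{2}{3} \frac{1}{\sqrt{6} + 68} \left(1 + \sqrt{6} + 68\right)} = \frac{57285}{\frac{2}{3} \frac{1}{68 + \sqrt{6}} \left(69 + \sqrt{6}\right)} = 57285 \frac{3 \left(68 + \sqrt{6}\right)}{2 \left(69 + \sqrt{6}\right)} = \frac{171855 \left(68 + \sqrt{6}\right)}{2 \left(69 + \sqrt{6}\right)}$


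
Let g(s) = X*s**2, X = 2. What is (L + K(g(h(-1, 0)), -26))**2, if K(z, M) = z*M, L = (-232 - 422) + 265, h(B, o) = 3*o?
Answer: 151321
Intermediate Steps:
g(s) = 2*s**2
L = -389 (L = -654 + 265 = -389)
K(z, M) = M*z
(L + K(g(h(-1, 0)), -26))**2 = (-389 - 52*(3*0)**2)**2 = (-389 - 52*0**2)**2 = (-389 - 52*0)**2 = (-389 - 26*0)**2 = (-389 + 0)**2 = (-389)**2 = 151321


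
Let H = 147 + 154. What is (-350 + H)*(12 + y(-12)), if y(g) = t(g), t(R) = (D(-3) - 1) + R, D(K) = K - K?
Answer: 49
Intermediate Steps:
H = 301
D(K) = 0
t(R) = -1 + R (t(R) = (0 - 1) + R = -1 + R)
y(g) = -1 + g
(-350 + H)*(12 + y(-12)) = (-350 + 301)*(12 + (-1 - 12)) = -49*(12 - 13) = -49*(-1) = 49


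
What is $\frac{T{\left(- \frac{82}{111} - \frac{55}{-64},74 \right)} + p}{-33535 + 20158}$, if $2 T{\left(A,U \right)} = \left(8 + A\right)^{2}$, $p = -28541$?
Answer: $\frac{411059824313}{192884170752} \approx 2.1311$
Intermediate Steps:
$T{\left(A,U \right)} = \frac{\left(8 + A\right)^{2}}{2}$
$\frac{T{\left(- \frac{82}{111} - \frac{55}{-64},74 \right)} + p}{-33535 + 20158} = \frac{\frac{\left(8 - \left(- \frac{55}{64} + \frac{82}{111}\right)\right)^{2}}{2} - 28541}{-33535 + 20158} = \frac{\frac{\left(8 - - \frac{857}{7104}\right)^{2}}{2} - 28541}{-13377} = \left(\frac{\left(8 + \left(- \frac{82}{111} + \frac{55}{64}\right)\right)^{2}}{2} - 28541\right) \left(- \frac{1}{13377}\right) = \left(\frac{\left(8 + \frac{857}{7104}\right)^{2}}{2} - 28541\right) \left(- \frac{1}{13377}\right) = \left(\frac{\left(\frac{57689}{7104}\right)^{2}}{2} - 28541\right) \left(- \frac{1}{13377}\right) = \left(\frac{1}{2} \cdot \frac{3328020721}{50466816} - 28541\right) \left(- \frac{1}{13377}\right) = \left(\frac{3328020721}{100933632} - 28541\right) \left(- \frac{1}{13377}\right) = \left(- \frac{2877418770191}{100933632}\right) \left(- \frac{1}{13377}\right) = \frac{411059824313}{192884170752}$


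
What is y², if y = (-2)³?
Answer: 64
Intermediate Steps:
y = -8
y² = (-8)² = 64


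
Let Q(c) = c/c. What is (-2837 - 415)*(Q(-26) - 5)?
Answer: 13008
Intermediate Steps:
Q(c) = 1
(-2837 - 415)*(Q(-26) - 5) = (-2837 - 415)*(1 - 5) = -3252*(-4) = 13008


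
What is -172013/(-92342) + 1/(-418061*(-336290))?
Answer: 6045815465327578/3245584297100495 ≈ 1.8628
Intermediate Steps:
-172013/(-92342) + 1/(-418061*(-336290)) = -172013*(-1/92342) - 1/418061*(-1/336290) = 172013/92342 + 1/140589733690 = 6045815465327578/3245584297100495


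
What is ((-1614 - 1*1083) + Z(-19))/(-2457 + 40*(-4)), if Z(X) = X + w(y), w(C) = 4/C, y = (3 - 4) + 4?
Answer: 8144/7851 ≈ 1.0373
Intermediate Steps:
y = 3 (y = -1 + 4 = 3)
Z(X) = 4/3 + X (Z(X) = X + 4/3 = 4/3 + X)
((-1614 - 1*1083) + Z(-19))/(-2457 + 40*(-4)) = ((-1614 - 1*1083) + (4/3 - 19))/(-2457 + 40*(-4)) = ((-1614 - 1083) - 53/3)/(-2457 - 160) = (-2697 - 53/3)/(-2617) = -8144/3*(-1/2617) = 8144/7851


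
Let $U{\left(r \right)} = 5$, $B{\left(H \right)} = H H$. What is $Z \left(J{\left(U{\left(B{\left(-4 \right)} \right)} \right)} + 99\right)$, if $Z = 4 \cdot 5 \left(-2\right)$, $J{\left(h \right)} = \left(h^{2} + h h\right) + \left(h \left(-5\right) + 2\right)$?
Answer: $-5040$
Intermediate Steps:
$B{\left(H \right)} = H^{2}$
$J{\left(h \right)} = 2 - 5 h + 2 h^{2}$ ($J{\left(h \right)} = \left(h^{2} + h^{2}\right) - \left(-2 + 5 h\right) = 2 h^{2} - \left(-2 + 5 h\right) = 2 - 5 h + 2 h^{2}$)
$Z = -40$ ($Z = 20 \left(-2\right) = -40$)
$Z \left(J{\left(U{\left(B{\left(-4 \right)} \right)} \right)} + 99\right) = - 40 \left(\left(2 - 25 + 2 \cdot 5^{2}\right) + 99\right) = - 40 \left(\left(2 - 25 + 2 \cdot 25\right) + 99\right) = - 40 \left(\left(2 - 25 + 50\right) + 99\right) = - 40 \left(27 + 99\right) = \left(-40\right) 126 = -5040$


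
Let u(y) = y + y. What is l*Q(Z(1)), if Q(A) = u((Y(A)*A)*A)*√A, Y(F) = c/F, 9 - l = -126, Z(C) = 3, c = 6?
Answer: 4860*√3 ≈ 8417.8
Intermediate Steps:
l = 135 (l = 9 - 1*(-126) = 9 + 126 = 135)
Y(F) = 6/F
u(y) = 2*y
Q(A) = 12*A^(3/2) (Q(A) = (2*(((6/A)*A)*A))*√A = (2*(6*A))*√A = (12*A)*√A = 12*A^(3/2))
l*Q(Z(1)) = 135*(12*3^(3/2)) = 135*(12*(3*√3)) = 135*(36*√3) = 4860*√3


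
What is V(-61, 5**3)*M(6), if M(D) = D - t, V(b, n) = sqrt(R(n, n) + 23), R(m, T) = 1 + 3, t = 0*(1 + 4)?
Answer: 18*sqrt(3) ≈ 31.177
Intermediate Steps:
t = 0 (t = 0*5 = 0)
R(m, T) = 4
V(b, n) = 3*sqrt(3) (V(b, n) = sqrt(4 + 23) = sqrt(27) = 3*sqrt(3))
M(D) = D (M(D) = D - 1*0 = D + 0 = D)
V(-61, 5**3)*M(6) = (3*sqrt(3))*6 = 18*sqrt(3)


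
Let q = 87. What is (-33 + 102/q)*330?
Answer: -304590/29 ≈ -10503.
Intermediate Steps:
(-33 + 102/q)*330 = (-33 + 102/87)*330 = (-33 + 102*(1/87))*330 = (-33 + 34/29)*330 = -923/29*330 = -304590/29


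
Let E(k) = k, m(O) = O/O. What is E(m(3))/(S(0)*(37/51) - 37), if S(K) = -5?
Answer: -51/2072 ≈ -0.024614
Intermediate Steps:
m(O) = 1
E(m(3))/(S(0)*(37/51) - 37) = 1/(-185/51 - 37) = 1/(-2072/51) = 1*(-51/2072) = -51/2072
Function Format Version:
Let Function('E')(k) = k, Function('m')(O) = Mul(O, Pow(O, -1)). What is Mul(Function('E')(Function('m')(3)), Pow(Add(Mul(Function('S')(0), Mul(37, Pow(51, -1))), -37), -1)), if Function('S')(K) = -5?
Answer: Rational(-51, 2072) ≈ -0.024614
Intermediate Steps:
Function('m')(O) = 1
Mul(Function('E')(Function('m')(3)), Pow(Add(Mul(Function('S')(0), Mul(37, Pow(51, -1))), -37), -1)) = Mul(1, Pow(Add(Mul(-5, Mul(37, Pow(51, -1))), -37), -1)) = Mul(1, Pow(Add(Mul(-5, Mul(37, Rational(1, 51))), -37), -1)) = Mul(1, Pow(Add(Mul(-5, Rational(37, 51)), -37), -1)) = Mul(1, Pow(Add(Rational(-185, 51), -37), -1)) = Mul(1, Pow(Rational(-2072, 51), -1)) = Mul(1, Rational(-51, 2072)) = Rational(-51, 2072)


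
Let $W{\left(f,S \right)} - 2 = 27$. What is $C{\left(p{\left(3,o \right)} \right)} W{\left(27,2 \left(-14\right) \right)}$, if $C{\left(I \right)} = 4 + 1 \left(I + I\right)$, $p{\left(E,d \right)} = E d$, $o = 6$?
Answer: $1160$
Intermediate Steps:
$W{\left(f,S \right)} = 29$ ($W{\left(f,S \right)} = 2 + 27 = 29$)
$C{\left(I \right)} = 4 + 2 I$ ($C{\left(I \right)} = 4 + 1 \cdot 2 I = 4 + 2 I$)
$C{\left(p{\left(3,o \right)} \right)} W{\left(27,2 \left(-14\right) \right)} = \left(4 + 2 \cdot 3 \cdot 6\right) 29 = \left(4 + 2 \cdot 18\right) 29 = \left(4 + 36\right) 29 = 40 \cdot 29 = 1160$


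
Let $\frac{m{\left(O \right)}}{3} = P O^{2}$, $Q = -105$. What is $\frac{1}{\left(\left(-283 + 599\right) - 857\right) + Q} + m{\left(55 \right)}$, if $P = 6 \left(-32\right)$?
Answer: $- \frac{1125590401}{646} \approx -1.7424 \cdot 10^{6}$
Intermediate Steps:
$P = -192$
$m{\left(O \right)} = - 576 O^{2}$ ($m{\left(O \right)} = 3 \left(- 192 O^{2}\right) = - 576 O^{2}$)
$\frac{1}{\left(\left(-283 + 599\right) - 857\right) + Q} + m{\left(55 \right)} = \frac{1}{\left(\left(-283 + 599\right) - 857\right) - 105} - 576 \cdot 55^{2} = \frac{1}{\left(316 - 857\right) - 105} - 1742400 = \frac{1}{-541 - 105} - 1742400 = \frac{1}{-646} - 1742400 = - \frac{1}{646} - 1742400 = - \frac{1125590401}{646}$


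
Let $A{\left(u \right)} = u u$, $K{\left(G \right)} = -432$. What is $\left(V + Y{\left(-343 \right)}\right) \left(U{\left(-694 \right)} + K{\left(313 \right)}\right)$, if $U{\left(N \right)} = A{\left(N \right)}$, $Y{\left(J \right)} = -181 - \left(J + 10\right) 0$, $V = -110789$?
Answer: $-53399207880$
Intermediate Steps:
$Y{\left(J \right)} = -181$ ($Y{\left(J \right)} = -181 - \left(10 + J\right) 0 = -181 - 0 = -181 + 0 = -181$)
$A{\left(u \right)} = u^{2}$
$U{\left(N \right)} = N^{2}$
$\left(V + Y{\left(-343 \right)}\right) \left(U{\left(-694 \right)} + K{\left(313 \right)}\right) = \left(-110789 - 181\right) \left(\left(-694\right)^{2} - 432\right) = - 110970 \left(481636 - 432\right) = \left(-110970\right) 481204 = -53399207880$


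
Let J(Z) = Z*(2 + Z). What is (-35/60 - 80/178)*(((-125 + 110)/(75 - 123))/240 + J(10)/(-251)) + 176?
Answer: 36335591051/205876224 ≈ 176.49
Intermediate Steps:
(-35/60 - 80/178)*(((-125 + 110)/(75 - 123))/240 + J(10)/(-251)) + 176 = (-35/60 - 80/178)*(((-125 + 110)/(75 - 123))/240 + (10*(2 + 10))/(-251)) + 176 = (-35*1/60 - 80*1/178)*(-15/(-48)*(1/240) + (10*12)*(-1/251)) + 176 = (-7/12 - 40/89)*(-15*(-1/48)*(1/240) + 120*(-1/251)) + 176 = -1103*((5/16)*(1/240) - 120/251)/1068 + 176 = -1103*(1/768 - 120/251)/1068 + 176 = -1103/1068*(-91909/192768) + 176 = 101375627/205876224 + 176 = 36335591051/205876224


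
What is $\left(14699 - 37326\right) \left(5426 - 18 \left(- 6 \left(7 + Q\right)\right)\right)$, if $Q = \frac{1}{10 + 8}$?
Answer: $-140015876$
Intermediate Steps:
$Q = \frac{1}{18} \approx 0.055556$
$\left(14699 - 37326\right) \left(5426 - 18 \left(- 6 \left(7 + Q\right)\right)\right) = \left(14699 - 37326\right) \left(5426 - 18 \left(- 6 \left(7 + \frac{1}{18}\right)\right)\right) = - 22627 \left(5426 - 18 \left(\left(-6\right) \frac{127}{18}\right)\right) = - 22627 \left(5426 - -762\right) = - 22627 \left(5426 + 762\right) = \left(-22627\right) 6188 = -140015876$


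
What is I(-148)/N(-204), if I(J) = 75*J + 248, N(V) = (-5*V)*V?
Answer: 2713/52020 ≈ 0.052153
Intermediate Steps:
N(V) = -5*V**2
I(J) = 248 + 75*J
I(-148)/N(-204) = (248 + 75*(-148))/((-5*(-204)**2)) = (248 - 11100)/((-5*41616)) = -10852/(-208080) = -10852*(-1/208080) = 2713/52020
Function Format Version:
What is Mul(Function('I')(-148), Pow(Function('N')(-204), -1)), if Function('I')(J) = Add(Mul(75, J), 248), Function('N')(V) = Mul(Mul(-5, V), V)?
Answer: Rational(2713, 52020) ≈ 0.052153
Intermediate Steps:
Function('N')(V) = Mul(-5, Pow(V, 2))
Function('I')(J) = Add(248, Mul(75, J))
Mul(Function('I')(-148), Pow(Function('N')(-204), -1)) = Mul(Add(248, Mul(75, -148)), Pow(Mul(-5, Pow(-204, 2)), -1)) = Mul(Add(248, -11100), Pow(Mul(-5, 41616), -1)) = Mul(-10852, Pow(-208080, -1)) = Mul(-10852, Rational(-1, 208080)) = Rational(2713, 52020)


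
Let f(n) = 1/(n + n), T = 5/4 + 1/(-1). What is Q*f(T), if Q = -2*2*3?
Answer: -24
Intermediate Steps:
T = ¼ (T = 5*(¼) + 1*(-1) = 5/4 - 1 = ¼ ≈ 0.25000)
f(n) = 1/(2*n)
Q = -12 (Q = -4*3 = -12)
Q*f(T) = -6/¼ = -6*4 = -12*2 = -24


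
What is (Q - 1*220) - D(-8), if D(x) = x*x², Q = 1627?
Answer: 1919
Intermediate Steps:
D(x) = x³
(Q - 1*220) - D(-8) = (1627 - 1*220) - 1*(-8)³ = (1627 - 220) - 1*(-512) = 1407 + 512 = 1919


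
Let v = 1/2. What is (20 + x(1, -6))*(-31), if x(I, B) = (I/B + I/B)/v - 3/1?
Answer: -1519/3 ≈ -506.33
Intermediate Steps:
v = ½ ≈ 0.50000
x(I, B) = -3 + 4*I/B (x(I, B) = (I/B + I/B)/(½) - 3/1 = (2*I/B)*2 - 3*1 = 4*I/B - 3 = -3 + 4*I/B)
(20 + x(1, -6))*(-31) = (20 + (-3 + 4*1/(-6)))*(-31) = (20 + (-3 + 4*1*(-⅙)))*(-31) = (20 + (-3 - ⅔))*(-31) = (20 - 11/3)*(-31) = (49/3)*(-31) = -1519/3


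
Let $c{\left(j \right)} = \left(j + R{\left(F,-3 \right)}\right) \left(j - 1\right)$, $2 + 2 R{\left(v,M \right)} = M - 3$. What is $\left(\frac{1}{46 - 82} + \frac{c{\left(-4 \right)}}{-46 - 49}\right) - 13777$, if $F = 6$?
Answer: $- \frac{9423775}{684} \approx -13777.0$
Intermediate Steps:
$R{\left(v,M \right)} = - \frac{5}{2} + \frac{M}{2}$ ($R{\left(v,M \right)} = -1 + \frac{M - 3}{2} = -1 + \frac{-3 + M}{2} = -1 + \left(- \frac{3}{2} + \frac{M}{2}\right) = - \frac{5}{2} + \frac{M}{2}$)
$c{\left(j \right)} = \left(-1 + j\right) \left(-4 + j\right)$ ($c{\left(j \right)} = \left(j + \left(- \frac{5}{2} + \frac{1}{2} \left(-3\right)\right)\right) \left(j - 1\right) = \left(j - 4\right) \left(-1 + j\right) = \left(-4 + j\right) \left(-1 + j\right) = \left(-1 + j\right) \left(-4 + j\right)$)
$\left(\frac{1}{46 - 82} + \frac{c{\left(-4 \right)}}{-46 - 49}\right) - 13777 = \left(\frac{1}{46 - 82} + \frac{4 + \left(-4\right)^{2} - -20}{-46 - 49}\right) - 13777 = \left(\frac{1}{-36} + \frac{4 + 16 + 20}{-95}\right) - 13777 = \left(- \frac{1}{36} + 40 \left(- \frac{1}{95}\right)\right) - 13777 = \left(- \frac{1}{36} - \frac{8}{19}\right) - 13777 = - \frac{307}{684} - 13777 = - \frac{9423775}{684}$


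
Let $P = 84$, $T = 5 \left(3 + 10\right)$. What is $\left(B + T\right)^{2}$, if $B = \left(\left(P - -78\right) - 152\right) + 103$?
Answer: $31684$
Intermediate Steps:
$T = 65$ ($T = 5 \cdot 13 = 65$)
$B = 113$ ($B = \left(\left(84 - -78\right) - 152\right) + 103 = \left(\left(84 + 78\right) - 152\right) + 103 = \left(162 - 152\right) + 103 = 10 + 103 = 113$)
$\left(B + T\right)^{2} = \left(113 + 65\right)^{2} = 178^{2} = 31684$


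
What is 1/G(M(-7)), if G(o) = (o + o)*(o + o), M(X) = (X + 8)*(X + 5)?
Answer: 1/16 ≈ 0.062500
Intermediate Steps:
M(X) = (5 + X)*(8 + X) (M(X) = (8 + X)*(5 + X) = (5 + X)*(8 + X))
G(o) = 4*o² (G(o) = (2*o)*(2*o) = 4*o²)
1/G(M(-7)) = 1/(4*(40 + (-7)² + 13*(-7))²) = 1/(4*(40 + 49 - 91)²) = 1/(4*(-2)²) = 1/(4*4) = 1/16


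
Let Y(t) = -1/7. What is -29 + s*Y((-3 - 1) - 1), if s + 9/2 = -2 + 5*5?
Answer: -443/14 ≈ -31.643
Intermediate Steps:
Y(t) = -⅐ (Y(t) = -1*⅐ = -⅐)
s = 37/2 (s = -9/2 + (-2 + 5*5) = -9/2 + (-2 + 25) = -9/2 + 23 = 37/2 ≈ 18.500)
-29 + s*Y((-3 - 1) - 1) = -29 + (37/2)*(-⅐) = -29 - 37/14 = -443/14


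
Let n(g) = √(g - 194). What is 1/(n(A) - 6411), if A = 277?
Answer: -6411/41100838 - √83/41100838 ≈ -0.00015620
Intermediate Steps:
n(g) = √(-194 + g)
1/(n(A) - 6411) = 1/(√(-194 + 277) - 6411) = 1/(√83 - 6411) = 1/(-6411 + √83)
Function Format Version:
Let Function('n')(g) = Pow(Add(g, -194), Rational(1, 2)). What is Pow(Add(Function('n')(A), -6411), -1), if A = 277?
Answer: Add(Rational(-6411, 41100838), Mul(Rational(-1, 41100838), Pow(83, Rational(1, 2)))) ≈ -0.00015620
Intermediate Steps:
Function('n')(g) = Pow(Add(-194, g), Rational(1, 2))
Pow(Add(Function('n')(A), -6411), -1) = Pow(Add(Pow(Add(-194, 277), Rational(1, 2)), -6411), -1) = Pow(Add(Pow(83, Rational(1, 2)), -6411), -1) = Pow(Add(-6411, Pow(83, Rational(1, 2))), -1)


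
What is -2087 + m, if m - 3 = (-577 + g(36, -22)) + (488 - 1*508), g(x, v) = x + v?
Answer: -2667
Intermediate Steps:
g(x, v) = v + x
m = -580 (m = 3 + ((-577 + (-22 + 36)) + (488 - 1*508)) = 3 + ((-577 + 14) + (488 - 508)) = 3 + (-563 - 20) = 3 - 583 = -580)
-2087 + m = -2087 - 580 = -2667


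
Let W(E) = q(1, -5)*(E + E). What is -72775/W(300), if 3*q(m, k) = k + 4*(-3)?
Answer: 2911/136 ≈ 21.404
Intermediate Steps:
q(m, k) = -4 + k/3 (q(m, k) = (k + 4*(-3))/3 = (k - 12)/3 = (-12 + k)/3 = -4 + k/3)
W(E) = -34*E/3 (W(E) = (-4 + (⅓)*(-5))*(E + E) = (-4 - 5/3)*(2*E) = -34*E/3)
-72775/W(300) = -72775/((-34/3*300)) = -72775/(-3400) = -72775*(-1/3400) = 2911/136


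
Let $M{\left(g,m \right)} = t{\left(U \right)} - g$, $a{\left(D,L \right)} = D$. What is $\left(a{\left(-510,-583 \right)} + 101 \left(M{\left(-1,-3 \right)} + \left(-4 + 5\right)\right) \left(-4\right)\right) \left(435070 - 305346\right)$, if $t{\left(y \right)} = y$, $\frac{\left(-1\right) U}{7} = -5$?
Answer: $-2005273592$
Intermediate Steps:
$U = 35$ ($U = \left(-7\right) \left(-5\right) = 35$)
$M{\left(g,m \right)} = 35 - g$
$\left(a{\left(-510,-583 \right)} + 101 \left(M{\left(-1,-3 \right)} + \left(-4 + 5\right)\right) \left(-4\right)\right) \left(435070 - 305346\right) = \left(-510 + 101 \left(\left(35 - -1\right) + \left(-4 + 5\right)\right) \left(-4\right)\right) \left(435070 - 305346\right) = \left(-510 + 101 \left(\left(35 + 1\right) + 1\right) \left(-4\right)\right) 129724 = \left(-510 + 101 \left(36 + 1\right) \left(-4\right)\right) 129724 = \left(-510 + 101 \cdot 37 \left(-4\right)\right) 129724 = \left(-510 + 101 \left(-148\right)\right) 129724 = \left(-510 - 14948\right) 129724 = \left(-15458\right) 129724 = -2005273592$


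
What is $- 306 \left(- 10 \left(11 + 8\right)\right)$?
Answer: $58140$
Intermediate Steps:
$- 306 \left(- 10 \left(11 + 8\right)\right) = - 306 \left(\left(-10\right) 19\right) = \left(-306\right) \left(-190\right) = 58140$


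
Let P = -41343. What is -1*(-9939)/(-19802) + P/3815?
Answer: -856591371/75544630 ≈ -11.339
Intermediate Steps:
-1*(-9939)/(-19802) + P/3815 = -1*(-9939)/(-19802) - 41343/3815 = 9939*(-1/19802) - 41343*1/3815 = -9939/19802 - 41343/3815 = -856591371/75544630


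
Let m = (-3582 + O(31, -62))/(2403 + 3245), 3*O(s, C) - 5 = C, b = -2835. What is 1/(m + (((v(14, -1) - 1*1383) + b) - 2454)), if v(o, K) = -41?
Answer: -5648/37918625 ≈ -0.00014895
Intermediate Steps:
O(s, C) = 5/3 + C/3
m = -3601/5648 (m = (-3582 + (5/3 + (⅓)*(-62)))/(2403 + 3245) = (-3582 + (5/3 - 62/3))/5648 = (-3582 - 19)*(1/5648) = -3601*1/5648 = -3601/5648 ≈ -0.63757)
1/(m + (((v(14, -1) - 1*1383) + b) - 2454)) = 1/(-3601/5648 + (((-41 - 1*1383) - 2835) - 2454)) = 1/(-3601/5648 + (((-41 - 1383) - 2835) - 2454)) = 1/(-3601/5648 + ((-1424 - 2835) - 2454)) = 1/(-3601/5648 + (-4259 - 2454)) = 1/(-3601/5648 - 6713) = 1/(-37918625/5648) = -5648/37918625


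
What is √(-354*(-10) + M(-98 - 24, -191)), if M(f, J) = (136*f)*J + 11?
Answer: √3172623 ≈ 1781.2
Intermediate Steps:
M(f, J) = 11 + 136*J*f (M(f, J) = 136*J*f + 11 = 11 + 136*J*f)
√(-354*(-10) + M(-98 - 24, -191)) = √(-354*(-10) + (11 + 136*(-191)*(-98 - 24))) = √(3540 + (11 + 136*(-191)*(-122))) = √(3540 + (11 + 3169072)) = √(3540 + 3169083) = √3172623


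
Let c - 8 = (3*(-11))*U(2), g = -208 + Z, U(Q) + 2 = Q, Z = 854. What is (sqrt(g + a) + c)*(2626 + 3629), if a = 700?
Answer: 50040 + 6255*sqrt(1346) ≈ 2.7952e+5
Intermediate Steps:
U(Q) = -2 + Q
g = 646 (g = -208 + 854 = 646)
c = 8 (c = 8 + (3*(-11))*(-2 + 2) = 8 - 33*0 = 8 + 0 = 8)
(sqrt(g + a) + c)*(2626 + 3629) = (sqrt(646 + 700) + 8)*(2626 + 3629) = (sqrt(1346) + 8)*6255 = (8 + sqrt(1346))*6255 = 50040 + 6255*sqrt(1346)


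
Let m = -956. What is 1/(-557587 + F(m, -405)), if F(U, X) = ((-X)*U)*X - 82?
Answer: 1/156250231 ≈ 6.4000e-9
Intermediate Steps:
F(U, X) = -82 - U*X**2 (F(U, X) = (-U*X)*X - 82 = -U*X**2 - 82 = -82 - U*X**2)
1/(-557587 + F(m, -405)) = 1/(-557587 + (-82 - 1*(-956)*(-405)**2)) = 1/(-557587 + (-82 - 1*(-956)*164025)) = 1/(-557587 + (-82 + 156807900)) = 1/(-557587 + 156807818) = 1/156250231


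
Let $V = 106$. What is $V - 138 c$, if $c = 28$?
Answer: $-3758$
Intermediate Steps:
$V - 138 c = 106 - 3864 = -3758$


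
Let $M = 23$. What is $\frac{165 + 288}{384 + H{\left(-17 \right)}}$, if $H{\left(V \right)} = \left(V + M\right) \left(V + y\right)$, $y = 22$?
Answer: $\frac{151}{138} \approx 1.0942$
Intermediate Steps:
$H{\left(V \right)} = \left(22 + V\right) \left(23 + V\right)$ ($H{\left(V \right)} = \left(V + 23\right) \left(V + 22\right) = \left(23 + V\right) \left(22 + V\right) = \left(22 + V\right) \left(23 + V\right)$)
$\frac{165 + 288}{384 + H{\left(-17 \right)}} = \frac{165 + 288}{384 + \left(506 + \left(-17\right)^{2} + 45 \left(-17\right)\right)} = \frac{453}{384 + \left(506 + 289 - 765\right)} = \frac{453}{384 + 30} = \frac{453}{414} = 453 \cdot \frac{1}{414} = \frac{151}{138}$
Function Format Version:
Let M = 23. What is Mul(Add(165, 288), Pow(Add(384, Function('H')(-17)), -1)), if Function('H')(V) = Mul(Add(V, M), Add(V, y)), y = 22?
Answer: Rational(151, 138) ≈ 1.0942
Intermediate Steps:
Function('H')(V) = Mul(Add(22, V), Add(23, V)) (Function('H')(V) = Mul(Add(V, 23), Add(V, 22)) = Mul(Add(23, V), Add(22, V)) = Mul(Add(22, V), Add(23, V)))
Mul(Add(165, 288), Pow(Add(384, Function('H')(-17)), -1)) = Mul(Add(165, 288), Pow(Add(384, Add(506, Pow(-17, 2), Mul(45, -17))), -1)) = Mul(453, Pow(Add(384, Add(506, 289, -765)), -1)) = Mul(453, Pow(Add(384, 30), -1)) = Mul(453, Pow(414, -1)) = Mul(453, Rational(1, 414)) = Rational(151, 138)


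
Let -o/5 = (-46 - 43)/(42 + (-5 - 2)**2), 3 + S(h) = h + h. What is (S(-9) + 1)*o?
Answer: -8900/91 ≈ -97.802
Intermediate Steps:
S(h) = -3 + 2*h (S(h) = -3 + (h + h) = -3 + 2*h)
o = 445/91 (o = -5*(-46 - 43)/(42 + (-5 - 2)**2) = -(-445)/(42 + (-7)**2) = -(-445)/(42 + 49) = -(-445)/91 = -5*(-89/91) = 445/91 ≈ 4.8901)
(S(-9) + 1)*o = ((-3 + 2*(-9)) + 1)*(445/91) = ((-3 - 18) + 1)*(445/91) = (-21 + 1)*(445/91) = -20*445/91 = -8900/91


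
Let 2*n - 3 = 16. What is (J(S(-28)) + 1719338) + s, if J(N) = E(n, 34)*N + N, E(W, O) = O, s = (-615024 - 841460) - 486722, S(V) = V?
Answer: -224848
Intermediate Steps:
s = -1943206 (s = -1456484 - 486722 = -1943206)
n = 19/2 (n = 3/2 + (1/2)*16 = 3/2 + 8 = 19/2 ≈ 9.5000)
J(N) = 35*N (J(N) = 34*N + N = 35*N)
(J(S(-28)) + 1719338) + s = (35*(-28) + 1719338) - 1943206 = (-980 + 1719338) - 1943206 = 1718358 - 1943206 = -224848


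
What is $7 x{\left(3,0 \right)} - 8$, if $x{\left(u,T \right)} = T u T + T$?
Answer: $-8$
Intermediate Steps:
$x{\left(u,T \right)} = T + u T^{2}$ ($x{\left(u,T \right)} = u T^{2} + T = T + u T^{2}$)
$7 x{\left(3,0 \right)} - 8 = 7 \cdot 0 \left(1 + 0 \cdot 3\right) - 8 = 7 \cdot 0 \left(1 + 0\right) - 8 = 7 \cdot 0 \cdot 1 - 8 = 7 \cdot 0 - 8 = 0 - 8 = -8$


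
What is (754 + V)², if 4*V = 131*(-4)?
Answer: 388129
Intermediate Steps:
V = -131 (V = (131*(-4))/4 = (¼)*(-524) = -131)
(754 + V)² = (754 - 131)² = 623² = 388129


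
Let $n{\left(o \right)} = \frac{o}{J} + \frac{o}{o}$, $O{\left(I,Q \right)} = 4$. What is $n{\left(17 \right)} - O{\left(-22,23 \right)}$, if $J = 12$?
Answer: $- \frac{19}{12} \approx -1.5833$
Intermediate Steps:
$n{\left(o \right)} = 1 + \frac{o}{12}$ ($n{\left(o \right)} = \frac{o}{12} + \frac{o}{o} = o \frac{1}{12} + 1 = \frac{o}{12} + 1 = 1 + \frac{o}{12}$)
$n{\left(17 \right)} - O{\left(-22,23 \right)} = \left(1 + \frac{1}{12} \cdot 17\right) - 4 = \left(1 + \frac{17}{12}\right) - 4 = \frac{29}{12} - 4 = - \frac{19}{12}$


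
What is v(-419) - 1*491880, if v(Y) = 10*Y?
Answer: -496070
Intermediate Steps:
v(-419) - 1*491880 = 10*(-419) - 1*491880 = -4190 - 491880 = -496070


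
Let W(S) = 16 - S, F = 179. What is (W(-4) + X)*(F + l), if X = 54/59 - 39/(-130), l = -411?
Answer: -1451972/295 ≈ -4921.9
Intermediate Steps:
X = 717/590 (X = 54*(1/59) - 39*(-1/130) = 54/59 + 3/10 = 717/590 ≈ 1.2153)
(W(-4) + X)*(F + l) = ((16 - 1*(-4)) + 717/590)*(179 - 411) = ((16 + 4) + 717/590)*(-232) = (20 + 717/590)*(-232) = (12517/590)*(-232) = -1451972/295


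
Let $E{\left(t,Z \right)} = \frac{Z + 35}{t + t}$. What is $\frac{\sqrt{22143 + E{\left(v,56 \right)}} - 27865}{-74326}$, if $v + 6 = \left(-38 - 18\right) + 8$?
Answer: $\frac{27865}{74326} - \frac{\sqrt{7174059}}{1337868} \approx 0.3729$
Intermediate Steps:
$v = -54$ ($v = -6 + \left(\left(-38 - 18\right) + 8\right) = -6 + \left(-56 + 8\right) = -6 - 48 = -54$)
$E{\left(t,Z \right)} = \frac{35 + Z}{2 t}$
$\frac{\sqrt{22143 + E{\left(v,56 \right)}} - 27865}{-74326} = \frac{\sqrt{22143 + \frac{35 + 56}{2 \left(-54\right)}} - 27865}{-74326} = \left(\sqrt{22143 + \frac{1}{2} \left(- \frac{1}{54}\right) 91} - 27865\right) \left(- \frac{1}{74326}\right) = \left(\sqrt{22143 - \frac{91}{108}} - 27865\right) \left(- \frac{1}{74326}\right) = \left(\sqrt{\frac{2391353}{108}} - 27865\right) \left(- \frac{1}{74326}\right) = \left(\frac{\sqrt{7174059}}{18} - 27865\right) \left(- \frac{1}{74326}\right) = \left(-27865 + \frac{\sqrt{7174059}}{18}\right) \left(- \frac{1}{74326}\right) = \frac{27865}{74326} - \frac{\sqrt{7174059}}{1337868}$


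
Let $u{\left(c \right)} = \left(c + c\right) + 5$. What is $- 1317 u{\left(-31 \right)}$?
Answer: $75069$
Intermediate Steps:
$u{\left(c \right)} = 5 + 2 c$ ($u{\left(c \right)} = 2 c + 5 = 5 + 2 c$)
$- 1317 u{\left(-31 \right)} = - 1317 \left(5 + 2 \left(-31\right)\right) = - 1317 \left(5 - 62\right) = \left(-1317\right) \left(-57\right) = 75069$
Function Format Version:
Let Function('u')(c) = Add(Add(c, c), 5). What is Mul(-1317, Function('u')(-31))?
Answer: 75069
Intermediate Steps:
Function('u')(c) = Add(5, Mul(2, c)) (Function('u')(c) = Add(Mul(2, c), 5) = Add(5, Mul(2, c)))
Mul(-1317, Function('u')(-31)) = Mul(-1317, Add(5, Mul(2, -31))) = Mul(-1317, Add(5, -62)) = Mul(-1317, -57) = 75069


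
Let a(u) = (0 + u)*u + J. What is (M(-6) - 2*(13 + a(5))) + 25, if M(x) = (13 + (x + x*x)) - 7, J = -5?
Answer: -5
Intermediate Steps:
a(u) = -5 + u² (a(u) = (0 + u)*u - 5 = u*u - 5 = u² - 5 = -5 + u²)
M(x) = 6 + x + x² (M(x) = (13 + (x + x²)) - 7 = (13 + x + x²) - 7 = 6 + x + x²)
(M(-6) - 2*(13 + a(5))) + 25 = ((6 - 6 + (-6)²) - 2*(13 + (-5 + 5²))) + 25 = ((6 - 6 + 36) - 2*(13 + (-5 + 25))) + 25 = (36 - 2*(13 + 20)) + 25 = (36 - 2*33) + 25 = (36 - 66) + 25 = -30 + 25 = -5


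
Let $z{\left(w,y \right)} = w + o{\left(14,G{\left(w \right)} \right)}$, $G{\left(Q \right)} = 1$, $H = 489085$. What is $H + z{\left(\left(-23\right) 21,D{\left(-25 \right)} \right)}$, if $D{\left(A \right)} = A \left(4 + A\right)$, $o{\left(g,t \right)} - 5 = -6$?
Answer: $488601$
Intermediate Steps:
$o{\left(g,t \right)} = -1$ ($o{\left(g,t \right)} = 5 - 6 = -1$)
$z{\left(w,y \right)} = -1 + w$ ($z{\left(w,y \right)} = w - 1 = -1 + w$)
$H + z{\left(\left(-23\right) 21,D{\left(-25 \right)} \right)} = 489085 - 484 = 488601$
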